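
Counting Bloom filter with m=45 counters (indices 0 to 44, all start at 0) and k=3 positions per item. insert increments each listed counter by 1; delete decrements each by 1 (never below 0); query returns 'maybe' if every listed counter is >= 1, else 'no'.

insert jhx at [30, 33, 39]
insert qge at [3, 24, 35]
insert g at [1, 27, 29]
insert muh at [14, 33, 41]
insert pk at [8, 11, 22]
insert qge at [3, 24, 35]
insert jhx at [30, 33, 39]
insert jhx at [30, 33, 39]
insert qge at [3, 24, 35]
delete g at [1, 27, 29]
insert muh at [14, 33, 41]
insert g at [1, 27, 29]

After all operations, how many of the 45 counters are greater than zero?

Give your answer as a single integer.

Answer: 14

Derivation:
Step 1: insert jhx at [30, 33, 39] -> counters=[0,0,0,0,0,0,0,0,0,0,0,0,0,0,0,0,0,0,0,0,0,0,0,0,0,0,0,0,0,0,1,0,0,1,0,0,0,0,0,1,0,0,0,0,0]
Step 2: insert qge at [3, 24, 35] -> counters=[0,0,0,1,0,0,0,0,0,0,0,0,0,0,0,0,0,0,0,0,0,0,0,0,1,0,0,0,0,0,1,0,0,1,0,1,0,0,0,1,0,0,0,0,0]
Step 3: insert g at [1, 27, 29] -> counters=[0,1,0,1,0,0,0,0,0,0,0,0,0,0,0,0,0,0,0,0,0,0,0,0,1,0,0,1,0,1,1,0,0,1,0,1,0,0,0,1,0,0,0,0,0]
Step 4: insert muh at [14, 33, 41] -> counters=[0,1,0,1,0,0,0,0,0,0,0,0,0,0,1,0,0,0,0,0,0,0,0,0,1,0,0,1,0,1,1,0,0,2,0,1,0,0,0,1,0,1,0,0,0]
Step 5: insert pk at [8, 11, 22] -> counters=[0,1,0,1,0,0,0,0,1,0,0,1,0,0,1,0,0,0,0,0,0,0,1,0,1,0,0,1,0,1,1,0,0,2,0,1,0,0,0,1,0,1,0,0,0]
Step 6: insert qge at [3, 24, 35] -> counters=[0,1,0,2,0,0,0,0,1,0,0,1,0,0,1,0,0,0,0,0,0,0,1,0,2,0,0,1,0,1,1,0,0,2,0,2,0,0,0,1,0,1,0,0,0]
Step 7: insert jhx at [30, 33, 39] -> counters=[0,1,0,2,0,0,0,0,1,0,0,1,0,0,1,0,0,0,0,0,0,0,1,0,2,0,0,1,0,1,2,0,0,3,0,2,0,0,0,2,0,1,0,0,0]
Step 8: insert jhx at [30, 33, 39] -> counters=[0,1,0,2,0,0,0,0,1,0,0,1,0,0,1,0,0,0,0,0,0,0,1,0,2,0,0,1,0,1,3,0,0,4,0,2,0,0,0,3,0,1,0,0,0]
Step 9: insert qge at [3, 24, 35] -> counters=[0,1,0,3,0,0,0,0,1,0,0,1,0,0,1,0,0,0,0,0,0,0,1,0,3,0,0,1,0,1,3,0,0,4,0,3,0,0,0,3,0,1,0,0,0]
Step 10: delete g at [1, 27, 29] -> counters=[0,0,0,3,0,0,0,0,1,0,0,1,0,0,1,0,0,0,0,0,0,0,1,0,3,0,0,0,0,0,3,0,0,4,0,3,0,0,0,3,0,1,0,0,0]
Step 11: insert muh at [14, 33, 41] -> counters=[0,0,0,3,0,0,0,0,1,0,0,1,0,0,2,0,0,0,0,0,0,0,1,0,3,0,0,0,0,0,3,0,0,5,0,3,0,0,0,3,0,2,0,0,0]
Step 12: insert g at [1, 27, 29] -> counters=[0,1,0,3,0,0,0,0,1,0,0,1,0,0,2,0,0,0,0,0,0,0,1,0,3,0,0,1,0,1,3,0,0,5,0,3,0,0,0,3,0,2,0,0,0]
Final counters=[0,1,0,3,0,0,0,0,1,0,0,1,0,0,2,0,0,0,0,0,0,0,1,0,3,0,0,1,0,1,3,0,0,5,0,3,0,0,0,3,0,2,0,0,0] -> 14 nonzero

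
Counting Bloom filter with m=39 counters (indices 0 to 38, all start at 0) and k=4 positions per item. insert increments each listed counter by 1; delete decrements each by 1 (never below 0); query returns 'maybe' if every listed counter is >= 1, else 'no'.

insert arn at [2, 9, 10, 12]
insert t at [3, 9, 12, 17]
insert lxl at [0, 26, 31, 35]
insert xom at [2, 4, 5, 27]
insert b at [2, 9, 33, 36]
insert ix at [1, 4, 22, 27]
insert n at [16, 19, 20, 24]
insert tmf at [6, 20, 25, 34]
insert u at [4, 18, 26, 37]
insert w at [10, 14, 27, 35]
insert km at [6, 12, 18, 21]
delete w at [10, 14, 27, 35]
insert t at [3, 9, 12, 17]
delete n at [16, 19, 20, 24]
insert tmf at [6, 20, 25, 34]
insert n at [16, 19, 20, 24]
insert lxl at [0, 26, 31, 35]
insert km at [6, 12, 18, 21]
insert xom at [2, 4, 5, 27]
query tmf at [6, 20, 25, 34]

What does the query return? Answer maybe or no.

Step 1: insert arn at [2, 9, 10, 12] -> counters=[0,0,1,0,0,0,0,0,0,1,1,0,1,0,0,0,0,0,0,0,0,0,0,0,0,0,0,0,0,0,0,0,0,0,0,0,0,0,0]
Step 2: insert t at [3, 9, 12, 17] -> counters=[0,0,1,1,0,0,0,0,0,2,1,0,2,0,0,0,0,1,0,0,0,0,0,0,0,0,0,0,0,0,0,0,0,0,0,0,0,0,0]
Step 3: insert lxl at [0, 26, 31, 35] -> counters=[1,0,1,1,0,0,0,0,0,2,1,0,2,0,0,0,0,1,0,0,0,0,0,0,0,0,1,0,0,0,0,1,0,0,0,1,0,0,0]
Step 4: insert xom at [2, 4, 5, 27] -> counters=[1,0,2,1,1,1,0,0,0,2,1,0,2,0,0,0,0,1,0,0,0,0,0,0,0,0,1,1,0,0,0,1,0,0,0,1,0,0,0]
Step 5: insert b at [2, 9, 33, 36] -> counters=[1,0,3,1,1,1,0,0,0,3,1,0,2,0,0,0,0,1,0,0,0,0,0,0,0,0,1,1,0,0,0,1,0,1,0,1,1,0,0]
Step 6: insert ix at [1, 4, 22, 27] -> counters=[1,1,3,1,2,1,0,0,0,3,1,0,2,0,0,0,0,1,0,0,0,0,1,0,0,0,1,2,0,0,0,1,0,1,0,1,1,0,0]
Step 7: insert n at [16, 19, 20, 24] -> counters=[1,1,3,1,2,1,0,0,0,3,1,0,2,0,0,0,1,1,0,1,1,0,1,0,1,0,1,2,0,0,0,1,0,1,0,1,1,0,0]
Step 8: insert tmf at [6, 20, 25, 34] -> counters=[1,1,3,1,2,1,1,0,0,3,1,0,2,0,0,0,1,1,0,1,2,0,1,0,1,1,1,2,0,0,0,1,0,1,1,1,1,0,0]
Step 9: insert u at [4, 18, 26, 37] -> counters=[1,1,3,1,3,1,1,0,0,3,1,0,2,0,0,0,1,1,1,1,2,0,1,0,1,1,2,2,0,0,0,1,0,1,1,1,1,1,0]
Step 10: insert w at [10, 14, 27, 35] -> counters=[1,1,3,1,3,1,1,0,0,3,2,0,2,0,1,0,1,1,1,1,2,0,1,0,1,1,2,3,0,0,0,1,0,1,1,2,1,1,0]
Step 11: insert km at [6, 12, 18, 21] -> counters=[1,1,3,1,3,1,2,0,0,3,2,0,3,0,1,0,1,1,2,1,2,1,1,0,1,1,2,3,0,0,0,1,0,1,1,2,1,1,0]
Step 12: delete w at [10, 14, 27, 35] -> counters=[1,1,3,1,3,1,2,0,0,3,1,0,3,0,0,0,1,1,2,1,2,1,1,0,1,1,2,2,0,0,0,1,0,1,1,1,1,1,0]
Step 13: insert t at [3, 9, 12, 17] -> counters=[1,1,3,2,3,1,2,0,0,4,1,0,4,0,0,0,1,2,2,1,2,1,1,0,1,1,2,2,0,0,0,1,0,1,1,1,1,1,0]
Step 14: delete n at [16, 19, 20, 24] -> counters=[1,1,3,2,3,1,2,0,0,4,1,0,4,0,0,0,0,2,2,0,1,1,1,0,0,1,2,2,0,0,0,1,0,1,1,1,1,1,0]
Step 15: insert tmf at [6, 20, 25, 34] -> counters=[1,1,3,2,3,1,3,0,0,4,1,0,4,0,0,0,0,2,2,0,2,1,1,0,0,2,2,2,0,0,0,1,0,1,2,1,1,1,0]
Step 16: insert n at [16, 19, 20, 24] -> counters=[1,1,3,2,3,1,3,0,0,4,1,0,4,0,0,0,1,2,2,1,3,1,1,0,1,2,2,2,0,0,0,1,0,1,2,1,1,1,0]
Step 17: insert lxl at [0, 26, 31, 35] -> counters=[2,1,3,2,3,1,3,0,0,4,1,0,4,0,0,0,1,2,2,1,3,1,1,0,1,2,3,2,0,0,0,2,0,1,2,2,1,1,0]
Step 18: insert km at [6, 12, 18, 21] -> counters=[2,1,3,2,3,1,4,0,0,4,1,0,5,0,0,0,1,2,3,1,3,2,1,0,1,2,3,2,0,0,0,2,0,1,2,2,1,1,0]
Step 19: insert xom at [2, 4, 5, 27] -> counters=[2,1,4,2,4,2,4,0,0,4,1,0,5,0,0,0,1,2,3,1,3,2,1,0,1,2,3,3,0,0,0,2,0,1,2,2,1,1,0]
Query tmf: check counters[6]=4 counters[20]=3 counters[25]=2 counters[34]=2 -> maybe

Answer: maybe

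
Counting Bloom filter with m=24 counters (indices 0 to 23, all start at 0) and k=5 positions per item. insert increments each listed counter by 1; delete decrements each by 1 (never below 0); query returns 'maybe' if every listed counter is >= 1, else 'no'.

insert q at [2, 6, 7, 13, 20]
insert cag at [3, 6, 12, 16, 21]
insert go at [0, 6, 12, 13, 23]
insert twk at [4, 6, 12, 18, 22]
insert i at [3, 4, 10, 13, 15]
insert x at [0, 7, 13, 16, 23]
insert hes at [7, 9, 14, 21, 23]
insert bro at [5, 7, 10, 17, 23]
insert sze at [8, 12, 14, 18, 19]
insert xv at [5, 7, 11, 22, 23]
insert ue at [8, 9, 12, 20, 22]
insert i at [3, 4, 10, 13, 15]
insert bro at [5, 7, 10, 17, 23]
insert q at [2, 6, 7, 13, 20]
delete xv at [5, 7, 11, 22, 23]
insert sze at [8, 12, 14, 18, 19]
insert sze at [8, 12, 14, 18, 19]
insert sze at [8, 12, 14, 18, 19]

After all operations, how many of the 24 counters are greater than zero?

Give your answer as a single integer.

Step 1: insert q at [2, 6, 7, 13, 20] -> counters=[0,0,1,0,0,0,1,1,0,0,0,0,0,1,0,0,0,0,0,0,1,0,0,0]
Step 2: insert cag at [3, 6, 12, 16, 21] -> counters=[0,0,1,1,0,0,2,1,0,0,0,0,1,1,0,0,1,0,0,0,1,1,0,0]
Step 3: insert go at [0, 6, 12, 13, 23] -> counters=[1,0,1,1,0,0,3,1,0,0,0,0,2,2,0,0,1,0,0,0,1,1,0,1]
Step 4: insert twk at [4, 6, 12, 18, 22] -> counters=[1,0,1,1,1,0,4,1,0,0,0,0,3,2,0,0,1,0,1,0,1,1,1,1]
Step 5: insert i at [3, 4, 10, 13, 15] -> counters=[1,0,1,2,2,0,4,1,0,0,1,0,3,3,0,1,1,0,1,0,1,1,1,1]
Step 6: insert x at [0, 7, 13, 16, 23] -> counters=[2,0,1,2,2,0,4,2,0,0,1,0,3,4,0,1,2,0,1,0,1,1,1,2]
Step 7: insert hes at [7, 9, 14, 21, 23] -> counters=[2,0,1,2,2,0,4,3,0,1,1,0,3,4,1,1,2,0,1,0,1,2,1,3]
Step 8: insert bro at [5, 7, 10, 17, 23] -> counters=[2,0,1,2,2,1,4,4,0,1,2,0,3,4,1,1,2,1,1,0,1,2,1,4]
Step 9: insert sze at [8, 12, 14, 18, 19] -> counters=[2,0,1,2,2,1,4,4,1,1,2,0,4,4,2,1,2,1,2,1,1,2,1,4]
Step 10: insert xv at [5, 7, 11, 22, 23] -> counters=[2,0,1,2,2,2,4,5,1,1,2,1,4,4,2,1,2,1,2,1,1,2,2,5]
Step 11: insert ue at [8, 9, 12, 20, 22] -> counters=[2,0,1,2,2,2,4,5,2,2,2,1,5,4,2,1,2,1,2,1,2,2,3,5]
Step 12: insert i at [3, 4, 10, 13, 15] -> counters=[2,0,1,3,3,2,4,5,2,2,3,1,5,5,2,2,2,1,2,1,2,2,3,5]
Step 13: insert bro at [5, 7, 10, 17, 23] -> counters=[2,0,1,3,3,3,4,6,2,2,4,1,5,5,2,2,2,2,2,1,2,2,3,6]
Step 14: insert q at [2, 6, 7, 13, 20] -> counters=[2,0,2,3,3,3,5,7,2,2,4,1,5,6,2,2,2,2,2,1,3,2,3,6]
Step 15: delete xv at [5, 7, 11, 22, 23] -> counters=[2,0,2,3,3,2,5,6,2,2,4,0,5,6,2,2,2,2,2,1,3,2,2,5]
Step 16: insert sze at [8, 12, 14, 18, 19] -> counters=[2,0,2,3,3,2,5,6,3,2,4,0,6,6,3,2,2,2,3,2,3,2,2,5]
Step 17: insert sze at [8, 12, 14, 18, 19] -> counters=[2,0,2,3,3,2,5,6,4,2,4,0,7,6,4,2,2,2,4,3,3,2,2,5]
Step 18: insert sze at [8, 12, 14, 18, 19] -> counters=[2,0,2,3,3,2,5,6,5,2,4,0,8,6,5,2,2,2,5,4,3,2,2,5]
Final counters=[2,0,2,3,3,2,5,6,5,2,4,0,8,6,5,2,2,2,5,4,3,2,2,5] -> 22 nonzero

Answer: 22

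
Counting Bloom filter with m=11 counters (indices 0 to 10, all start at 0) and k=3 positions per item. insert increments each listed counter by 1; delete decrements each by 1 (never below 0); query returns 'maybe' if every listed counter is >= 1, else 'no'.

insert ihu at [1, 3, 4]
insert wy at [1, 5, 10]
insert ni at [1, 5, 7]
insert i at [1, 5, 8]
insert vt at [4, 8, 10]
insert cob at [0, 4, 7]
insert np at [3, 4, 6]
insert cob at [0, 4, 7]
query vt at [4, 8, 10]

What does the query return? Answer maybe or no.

Answer: maybe

Derivation:
Step 1: insert ihu at [1, 3, 4] -> counters=[0,1,0,1,1,0,0,0,0,0,0]
Step 2: insert wy at [1, 5, 10] -> counters=[0,2,0,1,1,1,0,0,0,0,1]
Step 3: insert ni at [1, 5, 7] -> counters=[0,3,0,1,1,2,0,1,0,0,1]
Step 4: insert i at [1, 5, 8] -> counters=[0,4,0,1,1,3,0,1,1,0,1]
Step 5: insert vt at [4, 8, 10] -> counters=[0,4,0,1,2,3,0,1,2,0,2]
Step 6: insert cob at [0, 4, 7] -> counters=[1,4,0,1,3,3,0,2,2,0,2]
Step 7: insert np at [3, 4, 6] -> counters=[1,4,0,2,4,3,1,2,2,0,2]
Step 8: insert cob at [0, 4, 7] -> counters=[2,4,0,2,5,3,1,3,2,0,2]
Query vt: check counters[4]=5 counters[8]=2 counters[10]=2 -> maybe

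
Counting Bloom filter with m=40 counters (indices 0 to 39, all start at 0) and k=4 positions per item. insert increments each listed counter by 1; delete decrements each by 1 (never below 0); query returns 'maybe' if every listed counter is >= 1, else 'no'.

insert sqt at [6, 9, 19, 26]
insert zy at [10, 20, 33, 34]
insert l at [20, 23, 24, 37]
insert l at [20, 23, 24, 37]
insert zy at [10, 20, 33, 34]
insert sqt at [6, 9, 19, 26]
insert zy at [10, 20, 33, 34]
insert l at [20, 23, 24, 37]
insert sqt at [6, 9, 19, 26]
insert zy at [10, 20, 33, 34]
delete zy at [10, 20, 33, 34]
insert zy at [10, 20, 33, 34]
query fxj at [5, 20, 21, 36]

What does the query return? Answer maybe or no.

Step 1: insert sqt at [6, 9, 19, 26] -> counters=[0,0,0,0,0,0,1,0,0,1,0,0,0,0,0,0,0,0,0,1,0,0,0,0,0,0,1,0,0,0,0,0,0,0,0,0,0,0,0,0]
Step 2: insert zy at [10, 20, 33, 34] -> counters=[0,0,0,0,0,0,1,0,0,1,1,0,0,0,0,0,0,0,0,1,1,0,0,0,0,0,1,0,0,0,0,0,0,1,1,0,0,0,0,0]
Step 3: insert l at [20, 23, 24, 37] -> counters=[0,0,0,0,0,0,1,0,0,1,1,0,0,0,0,0,0,0,0,1,2,0,0,1,1,0,1,0,0,0,0,0,0,1,1,0,0,1,0,0]
Step 4: insert l at [20, 23, 24, 37] -> counters=[0,0,0,0,0,0,1,0,0,1,1,0,0,0,0,0,0,0,0,1,3,0,0,2,2,0,1,0,0,0,0,0,0,1,1,0,0,2,0,0]
Step 5: insert zy at [10, 20, 33, 34] -> counters=[0,0,0,0,0,0,1,0,0,1,2,0,0,0,0,0,0,0,0,1,4,0,0,2,2,0,1,0,0,0,0,0,0,2,2,0,0,2,0,0]
Step 6: insert sqt at [6, 9, 19, 26] -> counters=[0,0,0,0,0,0,2,0,0,2,2,0,0,0,0,0,0,0,0,2,4,0,0,2,2,0,2,0,0,0,0,0,0,2,2,0,0,2,0,0]
Step 7: insert zy at [10, 20, 33, 34] -> counters=[0,0,0,0,0,0,2,0,0,2,3,0,0,0,0,0,0,0,0,2,5,0,0,2,2,0,2,0,0,0,0,0,0,3,3,0,0,2,0,0]
Step 8: insert l at [20, 23, 24, 37] -> counters=[0,0,0,0,0,0,2,0,0,2,3,0,0,0,0,0,0,0,0,2,6,0,0,3,3,0,2,0,0,0,0,0,0,3,3,0,0,3,0,0]
Step 9: insert sqt at [6, 9, 19, 26] -> counters=[0,0,0,0,0,0,3,0,0,3,3,0,0,0,0,0,0,0,0,3,6,0,0,3,3,0,3,0,0,0,0,0,0,3,3,0,0,3,0,0]
Step 10: insert zy at [10, 20, 33, 34] -> counters=[0,0,0,0,0,0,3,0,0,3,4,0,0,0,0,0,0,0,0,3,7,0,0,3,3,0,3,0,0,0,0,0,0,4,4,0,0,3,0,0]
Step 11: delete zy at [10, 20, 33, 34] -> counters=[0,0,0,0,0,0,3,0,0,3,3,0,0,0,0,0,0,0,0,3,6,0,0,3,3,0,3,0,0,0,0,0,0,3,3,0,0,3,0,0]
Step 12: insert zy at [10, 20, 33, 34] -> counters=[0,0,0,0,0,0,3,0,0,3,4,0,0,0,0,0,0,0,0,3,7,0,0,3,3,0,3,0,0,0,0,0,0,4,4,0,0,3,0,0]
Query fxj: check counters[5]=0 counters[20]=7 counters[21]=0 counters[36]=0 -> no

Answer: no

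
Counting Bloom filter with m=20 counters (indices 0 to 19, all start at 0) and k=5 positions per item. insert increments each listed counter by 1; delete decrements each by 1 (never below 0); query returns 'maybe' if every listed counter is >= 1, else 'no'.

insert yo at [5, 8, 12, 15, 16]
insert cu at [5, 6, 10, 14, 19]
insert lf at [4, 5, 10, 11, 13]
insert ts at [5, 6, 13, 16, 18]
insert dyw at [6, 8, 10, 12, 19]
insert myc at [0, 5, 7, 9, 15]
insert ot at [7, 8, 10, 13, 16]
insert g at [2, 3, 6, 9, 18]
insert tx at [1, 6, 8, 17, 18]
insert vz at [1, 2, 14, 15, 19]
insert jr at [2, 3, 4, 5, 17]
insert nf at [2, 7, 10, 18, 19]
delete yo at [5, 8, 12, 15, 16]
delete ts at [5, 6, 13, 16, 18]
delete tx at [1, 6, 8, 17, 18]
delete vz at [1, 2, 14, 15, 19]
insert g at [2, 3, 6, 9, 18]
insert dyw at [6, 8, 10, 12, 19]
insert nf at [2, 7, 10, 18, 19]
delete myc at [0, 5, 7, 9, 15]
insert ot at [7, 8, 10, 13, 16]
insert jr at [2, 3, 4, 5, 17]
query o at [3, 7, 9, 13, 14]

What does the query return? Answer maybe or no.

Answer: maybe

Derivation:
Step 1: insert yo at [5, 8, 12, 15, 16] -> counters=[0,0,0,0,0,1,0,0,1,0,0,0,1,0,0,1,1,0,0,0]
Step 2: insert cu at [5, 6, 10, 14, 19] -> counters=[0,0,0,0,0,2,1,0,1,0,1,0,1,0,1,1,1,0,0,1]
Step 3: insert lf at [4, 5, 10, 11, 13] -> counters=[0,0,0,0,1,3,1,0,1,0,2,1,1,1,1,1,1,0,0,1]
Step 4: insert ts at [5, 6, 13, 16, 18] -> counters=[0,0,0,0,1,4,2,0,1,0,2,1,1,2,1,1,2,0,1,1]
Step 5: insert dyw at [6, 8, 10, 12, 19] -> counters=[0,0,0,0,1,4,3,0,2,0,3,1,2,2,1,1,2,0,1,2]
Step 6: insert myc at [0, 5, 7, 9, 15] -> counters=[1,0,0,0,1,5,3,1,2,1,3,1,2,2,1,2,2,0,1,2]
Step 7: insert ot at [7, 8, 10, 13, 16] -> counters=[1,0,0,0,1,5,3,2,3,1,4,1,2,3,1,2,3,0,1,2]
Step 8: insert g at [2, 3, 6, 9, 18] -> counters=[1,0,1,1,1,5,4,2,3,2,4,1,2,3,1,2,3,0,2,2]
Step 9: insert tx at [1, 6, 8, 17, 18] -> counters=[1,1,1,1,1,5,5,2,4,2,4,1,2,3,1,2,3,1,3,2]
Step 10: insert vz at [1, 2, 14, 15, 19] -> counters=[1,2,2,1,1,5,5,2,4,2,4,1,2,3,2,3,3,1,3,3]
Step 11: insert jr at [2, 3, 4, 5, 17] -> counters=[1,2,3,2,2,6,5,2,4,2,4,1,2,3,2,3,3,2,3,3]
Step 12: insert nf at [2, 7, 10, 18, 19] -> counters=[1,2,4,2,2,6,5,3,4,2,5,1,2,3,2,3,3,2,4,4]
Step 13: delete yo at [5, 8, 12, 15, 16] -> counters=[1,2,4,2,2,5,5,3,3,2,5,1,1,3,2,2,2,2,4,4]
Step 14: delete ts at [5, 6, 13, 16, 18] -> counters=[1,2,4,2,2,4,4,3,3,2,5,1,1,2,2,2,1,2,3,4]
Step 15: delete tx at [1, 6, 8, 17, 18] -> counters=[1,1,4,2,2,4,3,3,2,2,5,1,1,2,2,2,1,1,2,4]
Step 16: delete vz at [1, 2, 14, 15, 19] -> counters=[1,0,3,2,2,4,3,3,2,2,5,1,1,2,1,1,1,1,2,3]
Step 17: insert g at [2, 3, 6, 9, 18] -> counters=[1,0,4,3,2,4,4,3,2,3,5,1,1,2,1,1,1,1,3,3]
Step 18: insert dyw at [6, 8, 10, 12, 19] -> counters=[1,0,4,3,2,4,5,3,3,3,6,1,2,2,1,1,1,1,3,4]
Step 19: insert nf at [2, 7, 10, 18, 19] -> counters=[1,0,5,3,2,4,5,4,3,3,7,1,2,2,1,1,1,1,4,5]
Step 20: delete myc at [0, 5, 7, 9, 15] -> counters=[0,0,5,3,2,3,5,3,3,2,7,1,2,2,1,0,1,1,4,5]
Step 21: insert ot at [7, 8, 10, 13, 16] -> counters=[0,0,5,3,2,3,5,4,4,2,8,1,2,3,1,0,2,1,4,5]
Step 22: insert jr at [2, 3, 4, 5, 17] -> counters=[0,0,6,4,3,4,5,4,4,2,8,1,2,3,1,0,2,2,4,5]
Query o: check counters[3]=4 counters[7]=4 counters[9]=2 counters[13]=3 counters[14]=1 -> maybe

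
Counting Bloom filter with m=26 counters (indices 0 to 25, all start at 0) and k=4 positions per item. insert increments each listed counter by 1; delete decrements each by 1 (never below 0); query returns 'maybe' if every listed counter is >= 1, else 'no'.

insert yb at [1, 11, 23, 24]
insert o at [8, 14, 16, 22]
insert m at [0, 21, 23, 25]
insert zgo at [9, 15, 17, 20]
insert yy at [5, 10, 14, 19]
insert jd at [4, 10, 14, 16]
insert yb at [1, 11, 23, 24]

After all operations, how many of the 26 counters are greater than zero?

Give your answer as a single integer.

Answer: 19

Derivation:
Step 1: insert yb at [1, 11, 23, 24] -> counters=[0,1,0,0,0,0,0,0,0,0,0,1,0,0,0,0,0,0,0,0,0,0,0,1,1,0]
Step 2: insert o at [8, 14, 16, 22] -> counters=[0,1,0,0,0,0,0,0,1,0,0,1,0,0,1,0,1,0,0,0,0,0,1,1,1,0]
Step 3: insert m at [0, 21, 23, 25] -> counters=[1,1,0,0,0,0,0,0,1,0,0,1,0,0,1,0,1,0,0,0,0,1,1,2,1,1]
Step 4: insert zgo at [9, 15, 17, 20] -> counters=[1,1,0,0,0,0,0,0,1,1,0,1,0,0,1,1,1,1,0,0,1,1,1,2,1,1]
Step 5: insert yy at [5, 10, 14, 19] -> counters=[1,1,0,0,0,1,0,0,1,1,1,1,0,0,2,1,1,1,0,1,1,1,1,2,1,1]
Step 6: insert jd at [4, 10, 14, 16] -> counters=[1,1,0,0,1,1,0,0,1,1,2,1,0,0,3,1,2,1,0,1,1,1,1,2,1,1]
Step 7: insert yb at [1, 11, 23, 24] -> counters=[1,2,0,0,1,1,0,0,1,1,2,2,0,0,3,1,2,1,0,1,1,1,1,3,2,1]
Final counters=[1,2,0,0,1,1,0,0,1,1,2,2,0,0,3,1,2,1,0,1,1,1,1,3,2,1] -> 19 nonzero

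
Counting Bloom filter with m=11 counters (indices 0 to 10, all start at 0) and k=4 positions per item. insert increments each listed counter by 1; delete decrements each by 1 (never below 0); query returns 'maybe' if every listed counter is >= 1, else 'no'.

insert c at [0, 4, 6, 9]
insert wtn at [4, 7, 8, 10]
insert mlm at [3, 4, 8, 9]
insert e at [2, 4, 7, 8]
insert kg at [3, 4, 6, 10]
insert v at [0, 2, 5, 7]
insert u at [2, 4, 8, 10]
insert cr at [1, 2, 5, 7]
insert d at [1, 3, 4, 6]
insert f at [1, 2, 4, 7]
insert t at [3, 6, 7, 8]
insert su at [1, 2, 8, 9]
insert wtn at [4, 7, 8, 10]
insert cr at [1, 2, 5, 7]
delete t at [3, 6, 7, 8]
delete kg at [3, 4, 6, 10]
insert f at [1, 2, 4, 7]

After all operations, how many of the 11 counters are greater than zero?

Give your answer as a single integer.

Answer: 11

Derivation:
Step 1: insert c at [0, 4, 6, 9] -> counters=[1,0,0,0,1,0,1,0,0,1,0]
Step 2: insert wtn at [4, 7, 8, 10] -> counters=[1,0,0,0,2,0,1,1,1,1,1]
Step 3: insert mlm at [3, 4, 8, 9] -> counters=[1,0,0,1,3,0,1,1,2,2,1]
Step 4: insert e at [2, 4, 7, 8] -> counters=[1,0,1,1,4,0,1,2,3,2,1]
Step 5: insert kg at [3, 4, 6, 10] -> counters=[1,0,1,2,5,0,2,2,3,2,2]
Step 6: insert v at [0, 2, 5, 7] -> counters=[2,0,2,2,5,1,2,3,3,2,2]
Step 7: insert u at [2, 4, 8, 10] -> counters=[2,0,3,2,6,1,2,3,4,2,3]
Step 8: insert cr at [1, 2, 5, 7] -> counters=[2,1,4,2,6,2,2,4,4,2,3]
Step 9: insert d at [1, 3, 4, 6] -> counters=[2,2,4,3,7,2,3,4,4,2,3]
Step 10: insert f at [1, 2, 4, 7] -> counters=[2,3,5,3,8,2,3,5,4,2,3]
Step 11: insert t at [3, 6, 7, 8] -> counters=[2,3,5,4,8,2,4,6,5,2,3]
Step 12: insert su at [1, 2, 8, 9] -> counters=[2,4,6,4,8,2,4,6,6,3,3]
Step 13: insert wtn at [4, 7, 8, 10] -> counters=[2,4,6,4,9,2,4,7,7,3,4]
Step 14: insert cr at [1, 2, 5, 7] -> counters=[2,5,7,4,9,3,4,8,7,3,4]
Step 15: delete t at [3, 6, 7, 8] -> counters=[2,5,7,3,9,3,3,7,6,3,4]
Step 16: delete kg at [3, 4, 6, 10] -> counters=[2,5,7,2,8,3,2,7,6,3,3]
Step 17: insert f at [1, 2, 4, 7] -> counters=[2,6,8,2,9,3,2,8,6,3,3]
Final counters=[2,6,8,2,9,3,2,8,6,3,3] -> 11 nonzero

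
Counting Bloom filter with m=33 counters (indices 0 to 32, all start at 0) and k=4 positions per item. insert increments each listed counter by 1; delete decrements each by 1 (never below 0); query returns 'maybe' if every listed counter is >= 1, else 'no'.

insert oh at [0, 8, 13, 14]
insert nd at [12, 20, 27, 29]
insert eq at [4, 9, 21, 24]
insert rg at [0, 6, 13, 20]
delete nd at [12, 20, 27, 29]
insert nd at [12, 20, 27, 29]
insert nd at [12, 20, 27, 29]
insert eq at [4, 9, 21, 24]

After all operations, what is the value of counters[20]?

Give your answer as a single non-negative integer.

Answer: 3

Derivation:
Step 1: insert oh at [0, 8, 13, 14] -> counters=[1,0,0,0,0,0,0,0,1,0,0,0,0,1,1,0,0,0,0,0,0,0,0,0,0,0,0,0,0,0,0,0,0]
Step 2: insert nd at [12, 20, 27, 29] -> counters=[1,0,0,0,0,0,0,0,1,0,0,0,1,1,1,0,0,0,0,0,1,0,0,0,0,0,0,1,0,1,0,0,0]
Step 3: insert eq at [4, 9, 21, 24] -> counters=[1,0,0,0,1,0,0,0,1,1,0,0,1,1,1,0,0,0,0,0,1,1,0,0,1,0,0,1,0,1,0,0,0]
Step 4: insert rg at [0, 6, 13, 20] -> counters=[2,0,0,0,1,0,1,0,1,1,0,0,1,2,1,0,0,0,0,0,2,1,0,0,1,0,0,1,0,1,0,0,0]
Step 5: delete nd at [12, 20, 27, 29] -> counters=[2,0,0,0,1,0,1,0,1,1,0,0,0,2,1,0,0,0,0,0,1,1,0,0,1,0,0,0,0,0,0,0,0]
Step 6: insert nd at [12, 20, 27, 29] -> counters=[2,0,0,0,1,0,1,0,1,1,0,0,1,2,1,0,0,0,0,0,2,1,0,0,1,0,0,1,0,1,0,0,0]
Step 7: insert nd at [12, 20, 27, 29] -> counters=[2,0,0,0,1,0,1,0,1,1,0,0,2,2,1,0,0,0,0,0,3,1,0,0,1,0,0,2,0,2,0,0,0]
Step 8: insert eq at [4, 9, 21, 24] -> counters=[2,0,0,0,2,0,1,0,1,2,0,0,2,2,1,0,0,0,0,0,3,2,0,0,2,0,0,2,0,2,0,0,0]
Final counters=[2,0,0,0,2,0,1,0,1,2,0,0,2,2,1,0,0,0,0,0,3,2,0,0,2,0,0,2,0,2,0,0,0] -> counters[20]=3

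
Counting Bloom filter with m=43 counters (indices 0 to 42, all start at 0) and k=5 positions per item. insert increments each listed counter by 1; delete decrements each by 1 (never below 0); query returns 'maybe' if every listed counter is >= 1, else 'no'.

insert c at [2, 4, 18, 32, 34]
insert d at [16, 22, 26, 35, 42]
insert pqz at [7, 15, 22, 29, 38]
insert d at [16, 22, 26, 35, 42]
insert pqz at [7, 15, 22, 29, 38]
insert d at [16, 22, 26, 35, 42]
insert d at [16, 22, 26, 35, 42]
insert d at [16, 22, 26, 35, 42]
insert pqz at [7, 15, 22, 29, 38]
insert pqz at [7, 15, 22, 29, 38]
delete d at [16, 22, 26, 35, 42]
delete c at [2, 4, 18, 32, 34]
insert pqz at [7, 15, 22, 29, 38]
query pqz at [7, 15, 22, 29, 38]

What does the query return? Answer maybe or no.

Answer: maybe

Derivation:
Step 1: insert c at [2, 4, 18, 32, 34] -> counters=[0,0,1,0,1,0,0,0,0,0,0,0,0,0,0,0,0,0,1,0,0,0,0,0,0,0,0,0,0,0,0,0,1,0,1,0,0,0,0,0,0,0,0]
Step 2: insert d at [16, 22, 26, 35, 42] -> counters=[0,0,1,0,1,0,0,0,0,0,0,0,0,0,0,0,1,0,1,0,0,0,1,0,0,0,1,0,0,0,0,0,1,0,1,1,0,0,0,0,0,0,1]
Step 3: insert pqz at [7, 15, 22, 29, 38] -> counters=[0,0,1,0,1,0,0,1,0,0,0,0,0,0,0,1,1,0,1,0,0,0,2,0,0,0,1,0,0,1,0,0,1,0,1,1,0,0,1,0,0,0,1]
Step 4: insert d at [16, 22, 26, 35, 42] -> counters=[0,0,1,0,1,0,0,1,0,0,0,0,0,0,0,1,2,0,1,0,0,0,3,0,0,0,2,0,0,1,0,0,1,0,1,2,0,0,1,0,0,0,2]
Step 5: insert pqz at [7, 15, 22, 29, 38] -> counters=[0,0,1,0,1,0,0,2,0,0,0,0,0,0,0,2,2,0,1,0,0,0,4,0,0,0,2,0,0,2,0,0,1,0,1,2,0,0,2,0,0,0,2]
Step 6: insert d at [16, 22, 26, 35, 42] -> counters=[0,0,1,0,1,0,0,2,0,0,0,0,0,0,0,2,3,0,1,0,0,0,5,0,0,0,3,0,0,2,0,0,1,0,1,3,0,0,2,0,0,0,3]
Step 7: insert d at [16, 22, 26, 35, 42] -> counters=[0,0,1,0,1,0,0,2,0,0,0,0,0,0,0,2,4,0,1,0,0,0,6,0,0,0,4,0,0,2,0,0,1,0,1,4,0,0,2,0,0,0,4]
Step 8: insert d at [16, 22, 26, 35, 42] -> counters=[0,0,1,0,1,0,0,2,0,0,0,0,0,0,0,2,5,0,1,0,0,0,7,0,0,0,5,0,0,2,0,0,1,0,1,5,0,0,2,0,0,0,5]
Step 9: insert pqz at [7, 15, 22, 29, 38] -> counters=[0,0,1,0,1,0,0,3,0,0,0,0,0,0,0,3,5,0,1,0,0,0,8,0,0,0,5,0,0,3,0,0,1,0,1,5,0,0,3,0,0,0,5]
Step 10: insert pqz at [7, 15, 22, 29, 38] -> counters=[0,0,1,0,1,0,0,4,0,0,0,0,0,0,0,4,5,0,1,0,0,0,9,0,0,0,5,0,0,4,0,0,1,0,1,5,0,0,4,0,0,0,5]
Step 11: delete d at [16, 22, 26, 35, 42] -> counters=[0,0,1,0,1,0,0,4,0,0,0,0,0,0,0,4,4,0,1,0,0,0,8,0,0,0,4,0,0,4,0,0,1,0,1,4,0,0,4,0,0,0,4]
Step 12: delete c at [2, 4, 18, 32, 34] -> counters=[0,0,0,0,0,0,0,4,0,0,0,0,0,0,0,4,4,0,0,0,0,0,8,0,0,0,4,0,0,4,0,0,0,0,0,4,0,0,4,0,0,0,4]
Step 13: insert pqz at [7, 15, 22, 29, 38] -> counters=[0,0,0,0,0,0,0,5,0,0,0,0,0,0,0,5,4,0,0,0,0,0,9,0,0,0,4,0,0,5,0,0,0,0,0,4,0,0,5,0,0,0,4]
Query pqz: check counters[7]=5 counters[15]=5 counters[22]=9 counters[29]=5 counters[38]=5 -> maybe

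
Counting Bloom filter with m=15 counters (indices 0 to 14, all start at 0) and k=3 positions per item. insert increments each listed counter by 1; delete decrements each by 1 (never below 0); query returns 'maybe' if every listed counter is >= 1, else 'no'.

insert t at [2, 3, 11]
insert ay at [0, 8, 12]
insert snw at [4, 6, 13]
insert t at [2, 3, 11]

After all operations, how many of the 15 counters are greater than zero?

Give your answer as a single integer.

Step 1: insert t at [2, 3, 11] -> counters=[0,0,1,1,0,0,0,0,0,0,0,1,0,0,0]
Step 2: insert ay at [0, 8, 12] -> counters=[1,0,1,1,0,0,0,0,1,0,0,1,1,0,0]
Step 3: insert snw at [4, 6, 13] -> counters=[1,0,1,1,1,0,1,0,1,0,0,1,1,1,0]
Step 4: insert t at [2, 3, 11] -> counters=[1,0,2,2,1,0,1,0,1,0,0,2,1,1,0]
Final counters=[1,0,2,2,1,0,1,0,1,0,0,2,1,1,0] -> 9 nonzero

Answer: 9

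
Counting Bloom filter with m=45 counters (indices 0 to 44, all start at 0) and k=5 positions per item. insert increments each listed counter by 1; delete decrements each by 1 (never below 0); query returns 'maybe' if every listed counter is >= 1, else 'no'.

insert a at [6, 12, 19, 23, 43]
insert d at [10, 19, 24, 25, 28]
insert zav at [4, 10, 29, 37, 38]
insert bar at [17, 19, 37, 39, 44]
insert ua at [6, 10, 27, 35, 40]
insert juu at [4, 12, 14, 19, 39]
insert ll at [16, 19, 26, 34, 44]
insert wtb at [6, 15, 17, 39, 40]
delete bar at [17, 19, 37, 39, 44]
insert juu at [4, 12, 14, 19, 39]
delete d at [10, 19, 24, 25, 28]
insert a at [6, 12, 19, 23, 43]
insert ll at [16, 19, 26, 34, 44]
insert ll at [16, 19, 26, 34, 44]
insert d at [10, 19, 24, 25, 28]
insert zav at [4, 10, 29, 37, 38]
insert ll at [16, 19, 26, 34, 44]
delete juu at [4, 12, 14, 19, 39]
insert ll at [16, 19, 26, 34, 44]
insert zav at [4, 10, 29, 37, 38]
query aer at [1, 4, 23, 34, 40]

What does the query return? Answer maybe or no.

Answer: no

Derivation:
Step 1: insert a at [6, 12, 19, 23, 43] -> counters=[0,0,0,0,0,0,1,0,0,0,0,0,1,0,0,0,0,0,0,1,0,0,0,1,0,0,0,0,0,0,0,0,0,0,0,0,0,0,0,0,0,0,0,1,0]
Step 2: insert d at [10, 19, 24, 25, 28] -> counters=[0,0,0,0,0,0,1,0,0,0,1,0,1,0,0,0,0,0,0,2,0,0,0,1,1,1,0,0,1,0,0,0,0,0,0,0,0,0,0,0,0,0,0,1,0]
Step 3: insert zav at [4, 10, 29, 37, 38] -> counters=[0,0,0,0,1,0,1,0,0,0,2,0,1,0,0,0,0,0,0,2,0,0,0,1,1,1,0,0,1,1,0,0,0,0,0,0,0,1,1,0,0,0,0,1,0]
Step 4: insert bar at [17, 19, 37, 39, 44] -> counters=[0,0,0,0,1,0,1,0,0,0,2,0,1,0,0,0,0,1,0,3,0,0,0,1,1,1,0,0,1,1,0,0,0,0,0,0,0,2,1,1,0,0,0,1,1]
Step 5: insert ua at [6, 10, 27, 35, 40] -> counters=[0,0,0,0,1,0,2,0,0,0,3,0,1,0,0,0,0,1,0,3,0,0,0,1,1,1,0,1,1,1,0,0,0,0,0,1,0,2,1,1,1,0,0,1,1]
Step 6: insert juu at [4, 12, 14, 19, 39] -> counters=[0,0,0,0,2,0,2,0,0,0,3,0,2,0,1,0,0,1,0,4,0,0,0,1,1,1,0,1,1,1,0,0,0,0,0,1,0,2,1,2,1,0,0,1,1]
Step 7: insert ll at [16, 19, 26, 34, 44] -> counters=[0,0,0,0,2,0,2,0,0,0,3,0,2,0,1,0,1,1,0,5,0,0,0,1,1,1,1,1,1,1,0,0,0,0,1,1,0,2,1,2,1,0,0,1,2]
Step 8: insert wtb at [6, 15, 17, 39, 40] -> counters=[0,0,0,0,2,0,3,0,0,0,3,0,2,0,1,1,1,2,0,5,0,0,0,1,1,1,1,1,1,1,0,0,0,0,1,1,0,2,1,3,2,0,0,1,2]
Step 9: delete bar at [17, 19, 37, 39, 44] -> counters=[0,0,0,0,2,0,3,0,0,0,3,0,2,0,1,1,1,1,0,4,0,0,0,1,1,1,1,1,1,1,0,0,0,0,1,1,0,1,1,2,2,0,0,1,1]
Step 10: insert juu at [4, 12, 14, 19, 39] -> counters=[0,0,0,0,3,0,3,0,0,0,3,0,3,0,2,1,1,1,0,5,0,0,0,1,1,1,1,1,1,1,0,0,0,0,1,1,0,1,1,3,2,0,0,1,1]
Step 11: delete d at [10, 19, 24, 25, 28] -> counters=[0,0,0,0,3,0,3,0,0,0,2,0,3,0,2,1,1,1,0,4,0,0,0,1,0,0,1,1,0,1,0,0,0,0,1,1,0,1,1,3,2,0,0,1,1]
Step 12: insert a at [6, 12, 19, 23, 43] -> counters=[0,0,0,0,3,0,4,0,0,0,2,0,4,0,2,1,1,1,0,5,0,0,0,2,0,0,1,1,0,1,0,0,0,0,1,1,0,1,1,3,2,0,0,2,1]
Step 13: insert ll at [16, 19, 26, 34, 44] -> counters=[0,0,0,0,3,0,4,0,0,0,2,0,4,0,2,1,2,1,0,6,0,0,0,2,0,0,2,1,0,1,0,0,0,0,2,1,0,1,1,3,2,0,0,2,2]
Step 14: insert ll at [16, 19, 26, 34, 44] -> counters=[0,0,0,0,3,0,4,0,0,0,2,0,4,0,2,1,3,1,0,7,0,0,0,2,0,0,3,1,0,1,0,0,0,0,3,1,0,1,1,3,2,0,0,2,3]
Step 15: insert d at [10, 19, 24, 25, 28] -> counters=[0,0,0,0,3,0,4,0,0,0,3,0,4,0,2,1,3,1,0,8,0,0,0,2,1,1,3,1,1,1,0,0,0,0,3,1,0,1,1,3,2,0,0,2,3]
Step 16: insert zav at [4, 10, 29, 37, 38] -> counters=[0,0,0,0,4,0,4,0,0,0,4,0,4,0,2,1,3,1,0,8,0,0,0,2,1,1,3,1,1,2,0,0,0,0,3,1,0,2,2,3,2,0,0,2,3]
Step 17: insert ll at [16, 19, 26, 34, 44] -> counters=[0,0,0,0,4,0,4,0,0,0,4,0,4,0,2,1,4,1,0,9,0,0,0,2,1,1,4,1,1,2,0,0,0,0,4,1,0,2,2,3,2,0,0,2,4]
Step 18: delete juu at [4, 12, 14, 19, 39] -> counters=[0,0,0,0,3,0,4,0,0,0,4,0,3,0,1,1,4,1,0,8,0,0,0,2,1,1,4,1,1,2,0,0,0,0,4,1,0,2,2,2,2,0,0,2,4]
Step 19: insert ll at [16, 19, 26, 34, 44] -> counters=[0,0,0,0,3,0,4,0,0,0,4,0,3,0,1,1,5,1,0,9,0,0,0,2,1,1,5,1,1,2,0,0,0,0,5,1,0,2,2,2,2,0,0,2,5]
Step 20: insert zav at [4, 10, 29, 37, 38] -> counters=[0,0,0,0,4,0,4,0,0,0,5,0,3,0,1,1,5,1,0,9,0,0,0,2,1,1,5,1,1,3,0,0,0,0,5,1,0,3,3,2,2,0,0,2,5]
Query aer: check counters[1]=0 counters[4]=4 counters[23]=2 counters[34]=5 counters[40]=2 -> no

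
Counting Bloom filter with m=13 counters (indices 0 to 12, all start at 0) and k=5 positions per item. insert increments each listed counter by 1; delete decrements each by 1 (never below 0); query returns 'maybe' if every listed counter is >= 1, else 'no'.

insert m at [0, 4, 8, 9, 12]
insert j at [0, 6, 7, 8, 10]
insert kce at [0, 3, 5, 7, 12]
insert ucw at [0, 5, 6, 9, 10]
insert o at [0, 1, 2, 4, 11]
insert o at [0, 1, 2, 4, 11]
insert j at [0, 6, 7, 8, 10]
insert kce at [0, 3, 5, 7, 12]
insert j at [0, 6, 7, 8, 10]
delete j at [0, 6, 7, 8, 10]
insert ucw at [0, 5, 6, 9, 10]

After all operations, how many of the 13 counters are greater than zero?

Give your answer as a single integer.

Answer: 13

Derivation:
Step 1: insert m at [0, 4, 8, 9, 12] -> counters=[1,0,0,0,1,0,0,0,1,1,0,0,1]
Step 2: insert j at [0, 6, 7, 8, 10] -> counters=[2,0,0,0,1,0,1,1,2,1,1,0,1]
Step 3: insert kce at [0, 3, 5, 7, 12] -> counters=[3,0,0,1,1,1,1,2,2,1,1,0,2]
Step 4: insert ucw at [0, 5, 6, 9, 10] -> counters=[4,0,0,1,1,2,2,2,2,2,2,0,2]
Step 5: insert o at [0, 1, 2, 4, 11] -> counters=[5,1,1,1,2,2,2,2,2,2,2,1,2]
Step 6: insert o at [0, 1, 2, 4, 11] -> counters=[6,2,2,1,3,2,2,2,2,2,2,2,2]
Step 7: insert j at [0, 6, 7, 8, 10] -> counters=[7,2,2,1,3,2,3,3,3,2,3,2,2]
Step 8: insert kce at [0, 3, 5, 7, 12] -> counters=[8,2,2,2,3,3,3,4,3,2,3,2,3]
Step 9: insert j at [0, 6, 7, 8, 10] -> counters=[9,2,2,2,3,3,4,5,4,2,4,2,3]
Step 10: delete j at [0, 6, 7, 8, 10] -> counters=[8,2,2,2,3,3,3,4,3,2,3,2,3]
Step 11: insert ucw at [0, 5, 6, 9, 10] -> counters=[9,2,2,2,3,4,4,4,3,3,4,2,3]
Final counters=[9,2,2,2,3,4,4,4,3,3,4,2,3] -> 13 nonzero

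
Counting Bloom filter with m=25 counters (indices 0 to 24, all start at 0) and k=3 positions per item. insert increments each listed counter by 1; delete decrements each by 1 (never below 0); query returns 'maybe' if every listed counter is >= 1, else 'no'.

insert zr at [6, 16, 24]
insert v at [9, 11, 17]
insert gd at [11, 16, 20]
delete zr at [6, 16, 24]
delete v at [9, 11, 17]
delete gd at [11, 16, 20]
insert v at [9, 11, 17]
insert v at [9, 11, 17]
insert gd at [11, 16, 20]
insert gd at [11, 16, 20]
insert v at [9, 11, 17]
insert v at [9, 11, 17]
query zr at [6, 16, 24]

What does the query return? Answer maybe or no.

Answer: no

Derivation:
Step 1: insert zr at [6, 16, 24] -> counters=[0,0,0,0,0,0,1,0,0,0,0,0,0,0,0,0,1,0,0,0,0,0,0,0,1]
Step 2: insert v at [9, 11, 17] -> counters=[0,0,0,0,0,0,1,0,0,1,0,1,0,0,0,0,1,1,0,0,0,0,0,0,1]
Step 3: insert gd at [11, 16, 20] -> counters=[0,0,0,0,0,0,1,0,0,1,0,2,0,0,0,0,2,1,0,0,1,0,0,0,1]
Step 4: delete zr at [6, 16, 24] -> counters=[0,0,0,0,0,0,0,0,0,1,0,2,0,0,0,0,1,1,0,0,1,0,0,0,0]
Step 5: delete v at [9, 11, 17] -> counters=[0,0,0,0,0,0,0,0,0,0,0,1,0,0,0,0,1,0,0,0,1,0,0,0,0]
Step 6: delete gd at [11, 16, 20] -> counters=[0,0,0,0,0,0,0,0,0,0,0,0,0,0,0,0,0,0,0,0,0,0,0,0,0]
Step 7: insert v at [9, 11, 17] -> counters=[0,0,0,0,0,0,0,0,0,1,0,1,0,0,0,0,0,1,0,0,0,0,0,0,0]
Step 8: insert v at [9, 11, 17] -> counters=[0,0,0,0,0,0,0,0,0,2,0,2,0,0,0,0,0,2,0,0,0,0,0,0,0]
Step 9: insert gd at [11, 16, 20] -> counters=[0,0,0,0,0,0,0,0,0,2,0,3,0,0,0,0,1,2,0,0,1,0,0,0,0]
Step 10: insert gd at [11, 16, 20] -> counters=[0,0,0,0,0,0,0,0,0,2,0,4,0,0,0,0,2,2,0,0,2,0,0,0,0]
Step 11: insert v at [9, 11, 17] -> counters=[0,0,0,0,0,0,0,0,0,3,0,5,0,0,0,0,2,3,0,0,2,0,0,0,0]
Step 12: insert v at [9, 11, 17] -> counters=[0,0,0,0,0,0,0,0,0,4,0,6,0,0,0,0,2,4,0,0,2,0,0,0,0]
Query zr: check counters[6]=0 counters[16]=2 counters[24]=0 -> no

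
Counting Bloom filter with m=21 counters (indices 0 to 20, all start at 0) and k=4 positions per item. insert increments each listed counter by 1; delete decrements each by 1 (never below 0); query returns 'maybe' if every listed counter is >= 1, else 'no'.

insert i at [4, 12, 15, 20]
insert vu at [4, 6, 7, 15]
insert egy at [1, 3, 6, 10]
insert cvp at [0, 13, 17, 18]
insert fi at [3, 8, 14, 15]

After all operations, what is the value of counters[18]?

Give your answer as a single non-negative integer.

Step 1: insert i at [4, 12, 15, 20] -> counters=[0,0,0,0,1,0,0,0,0,0,0,0,1,0,0,1,0,0,0,0,1]
Step 2: insert vu at [4, 6, 7, 15] -> counters=[0,0,0,0,2,0,1,1,0,0,0,0,1,0,0,2,0,0,0,0,1]
Step 3: insert egy at [1, 3, 6, 10] -> counters=[0,1,0,1,2,0,2,1,0,0,1,0,1,0,0,2,0,0,0,0,1]
Step 4: insert cvp at [0, 13, 17, 18] -> counters=[1,1,0,1,2,0,2,1,0,0,1,0,1,1,0,2,0,1,1,0,1]
Step 5: insert fi at [3, 8, 14, 15] -> counters=[1,1,0,2,2,0,2,1,1,0,1,0,1,1,1,3,0,1,1,0,1]
Final counters=[1,1,0,2,2,0,2,1,1,0,1,0,1,1,1,3,0,1,1,0,1] -> counters[18]=1

Answer: 1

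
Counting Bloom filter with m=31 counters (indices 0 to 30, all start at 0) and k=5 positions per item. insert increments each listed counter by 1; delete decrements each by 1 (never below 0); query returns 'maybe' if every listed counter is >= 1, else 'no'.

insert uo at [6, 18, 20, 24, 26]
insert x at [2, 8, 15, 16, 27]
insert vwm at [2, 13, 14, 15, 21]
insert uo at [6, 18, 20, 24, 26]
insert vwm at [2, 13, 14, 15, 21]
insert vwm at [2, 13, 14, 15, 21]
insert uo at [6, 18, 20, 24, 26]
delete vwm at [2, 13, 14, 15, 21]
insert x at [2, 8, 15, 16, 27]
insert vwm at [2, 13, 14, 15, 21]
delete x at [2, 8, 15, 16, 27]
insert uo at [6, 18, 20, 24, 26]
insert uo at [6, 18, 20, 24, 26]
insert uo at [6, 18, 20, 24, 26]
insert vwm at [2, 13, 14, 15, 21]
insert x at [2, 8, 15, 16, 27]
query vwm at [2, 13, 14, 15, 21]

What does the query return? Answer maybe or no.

Step 1: insert uo at [6, 18, 20, 24, 26] -> counters=[0,0,0,0,0,0,1,0,0,0,0,0,0,0,0,0,0,0,1,0,1,0,0,0,1,0,1,0,0,0,0]
Step 2: insert x at [2, 8, 15, 16, 27] -> counters=[0,0,1,0,0,0,1,0,1,0,0,0,0,0,0,1,1,0,1,0,1,0,0,0,1,0,1,1,0,0,0]
Step 3: insert vwm at [2, 13, 14, 15, 21] -> counters=[0,0,2,0,0,0,1,0,1,0,0,0,0,1,1,2,1,0,1,0,1,1,0,0,1,0,1,1,0,0,0]
Step 4: insert uo at [6, 18, 20, 24, 26] -> counters=[0,0,2,0,0,0,2,0,1,0,0,0,0,1,1,2,1,0,2,0,2,1,0,0,2,0,2,1,0,0,0]
Step 5: insert vwm at [2, 13, 14, 15, 21] -> counters=[0,0,3,0,0,0,2,0,1,0,0,0,0,2,2,3,1,0,2,0,2,2,0,0,2,0,2,1,0,0,0]
Step 6: insert vwm at [2, 13, 14, 15, 21] -> counters=[0,0,4,0,0,0,2,0,1,0,0,0,0,3,3,4,1,0,2,0,2,3,0,0,2,0,2,1,0,0,0]
Step 7: insert uo at [6, 18, 20, 24, 26] -> counters=[0,0,4,0,0,0,3,0,1,0,0,0,0,3,3,4,1,0,3,0,3,3,0,0,3,0,3,1,0,0,0]
Step 8: delete vwm at [2, 13, 14, 15, 21] -> counters=[0,0,3,0,0,0,3,0,1,0,0,0,0,2,2,3,1,0,3,0,3,2,0,0,3,0,3,1,0,0,0]
Step 9: insert x at [2, 8, 15, 16, 27] -> counters=[0,0,4,0,0,0,3,0,2,0,0,0,0,2,2,4,2,0,3,0,3,2,0,0,3,0,3,2,0,0,0]
Step 10: insert vwm at [2, 13, 14, 15, 21] -> counters=[0,0,5,0,0,0,3,0,2,0,0,0,0,3,3,5,2,0,3,0,3,3,0,0,3,0,3,2,0,0,0]
Step 11: delete x at [2, 8, 15, 16, 27] -> counters=[0,0,4,0,0,0,3,0,1,0,0,0,0,3,3,4,1,0,3,0,3,3,0,0,3,0,3,1,0,0,0]
Step 12: insert uo at [6, 18, 20, 24, 26] -> counters=[0,0,4,0,0,0,4,0,1,0,0,0,0,3,3,4,1,0,4,0,4,3,0,0,4,0,4,1,0,0,0]
Step 13: insert uo at [6, 18, 20, 24, 26] -> counters=[0,0,4,0,0,0,5,0,1,0,0,0,0,3,3,4,1,0,5,0,5,3,0,0,5,0,5,1,0,0,0]
Step 14: insert uo at [6, 18, 20, 24, 26] -> counters=[0,0,4,0,0,0,6,0,1,0,0,0,0,3,3,4,1,0,6,0,6,3,0,0,6,0,6,1,0,0,0]
Step 15: insert vwm at [2, 13, 14, 15, 21] -> counters=[0,0,5,0,0,0,6,0,1,0,0,0,0,4,4,5,1,0,6,0,6,4,0,0,6,0,6,1,0,0,0]
Step 16: insert x at [2, 8, 15, 16, 27] -> counters=[0,0,6,0,0,0,6,0,2,0,0,0,0,4,4,6,2,0,6,0,6,4,0,0,6,0,6,2,0,0,0]
Query vwm: check counters[2]=6 counters[13]=4 counters[14]=4 counters[15]=6 counters[21]=4 -> maybe

Answer: maybe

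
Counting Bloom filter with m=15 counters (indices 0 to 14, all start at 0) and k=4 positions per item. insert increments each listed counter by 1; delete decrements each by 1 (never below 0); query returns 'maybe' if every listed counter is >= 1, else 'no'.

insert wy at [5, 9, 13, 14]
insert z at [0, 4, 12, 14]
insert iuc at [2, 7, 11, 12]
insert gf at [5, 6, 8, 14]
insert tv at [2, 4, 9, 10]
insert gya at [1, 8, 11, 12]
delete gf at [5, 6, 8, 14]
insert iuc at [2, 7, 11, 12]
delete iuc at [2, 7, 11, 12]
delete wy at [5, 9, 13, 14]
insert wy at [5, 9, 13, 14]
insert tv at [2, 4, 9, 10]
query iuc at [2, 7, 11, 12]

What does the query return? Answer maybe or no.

Step 1: insert wy at [5, 9, 13, 14] -> counters=[0,0,0,0,0,1,0,0,0,1,0,0,0,1,1]
Step 2: insert z at [0, 4, 12, 14] -> counters=[1,0,0,0,1,1,0,0,0,1,0,0,1,1,2]
Step 3: insert iuc at [2, 7, 11, 12] -> counters=[1,0,1,0,1,1,0,1,0,1,0,1,2,1,2]
Step 4: insert gf at [5, 6, 8, 14] -> counters=[1,0,1,0,1,2,1,1,1,1,0,1,2,1,3]
Step 5: insert tv at [2, 4, 9, 10] -> counters=[1,0,2,0,2,2,1,1,1,2,1,1,2,1,3]
Step 6: insert gya at [1, 8, 11, 12] -> counters=[1,1,2,0,2,2,1,1,2,2,1,2,3,1,3]
Step 7: delete gf at [5, 6, 8, 14] -> counters=[1,1,2,0,2,1,0,1,1,2,1,2,3,1,2]
Step 8: insert iuc at [2, 7, 11, 12] -> counters=[1,1,3,0,2,1,0,2,1,2,1,3,4,1,2]
Step 9: delete iuc at [2, 7, 11, 12] -> counters=[1,1,2,0,2,1,0,1,1,2,1,2,3,1,2]
Step 10: delete wy at [5, 9, 13, 14] -> counters=[1,1,2,0,2,0,0,1,1,1,1,2,3,0,1]
Step 11: insert wy at [5, 9, 13, 14] -> counters=[1,1,2,0,2,1,0,1,1,2,1,2,3,1,2]
Step 12: insert tv at [2, 4, 9, 10] -> counters=[1,1,3,0,3,1,0,1,1,3,2,2,3,1,2]
Query iuc: check counters[2]=3 counters[7]=1 counters[11]=2 counters[12]=3 -> maybe

Answer: maybe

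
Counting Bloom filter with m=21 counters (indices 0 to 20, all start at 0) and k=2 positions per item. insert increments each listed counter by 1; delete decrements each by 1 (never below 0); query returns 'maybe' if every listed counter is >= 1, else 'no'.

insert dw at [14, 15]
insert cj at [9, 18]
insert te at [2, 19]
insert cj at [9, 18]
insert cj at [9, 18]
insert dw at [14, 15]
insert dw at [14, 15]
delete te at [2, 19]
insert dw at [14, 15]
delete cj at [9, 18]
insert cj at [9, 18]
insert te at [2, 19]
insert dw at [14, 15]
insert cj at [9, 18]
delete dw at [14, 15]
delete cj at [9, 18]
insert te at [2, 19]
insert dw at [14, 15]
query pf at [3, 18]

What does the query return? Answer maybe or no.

Answer: no

Derivation:
Step 1: insert dw at [14, 15] -> counters=[0,0,0,0,0,0,0,0,0,0,0,0,0,0,1,1,0,0,0,0,0]
Step 2: insert cj at [9, 18] -> counters=[0,0,0,0,0,0,0,0,0,1,0,0,0,0,1,1,0,0,1,0,0]
Step 3: insert te at [2, 19] -> counters=[0,0,1,0,0,0,0,0,0,1,0,0,0,0,1,1,0,0,1,1,0]
Step 4: insert cj at [9, 18] -> counters=[0,0,1,0,0,0,0,0,0,2,0,0,0,0,1,1,0,0,2,1,0]
Step 5: insert cj at [9, 18] -> counters=[0,0,1,0,0,0,0,0,0,3,0,0,0,0,1,1,0,0,3,1,0]
Step 6: insert dw at [14, 15] -> counters=[0,0,1,0,0,0,0,0,0,3,0,0,0,0,2,2,0,0,3,1,0]
Step 7: insert dw at [14, 15] -> counters=[0,0,1,0,0,0,0,0,0,3,0,0,0,0,3,3,0,0,3,1,0]
Step 8: delete te at [2, 19] -> counters=[0,0,0,0,0,0,0,0,0,3,0,0,0,0,3,3,0,0,3,0,0]
Step 9: insert dw at [14, 15] -> counters=[0,0,0,0,0,0,0,0,0,3,0,0,0,0,4,4,0,0,3,0,0]
Step 10: delete cj at [9, 18] -> counters=[0,0,0,0,0,0,0,0,0,2,0,0,0,0,4,4,0,0,2,0,0]
Step 11: insert cj at [9, 18] -> counters=[0,0,0,0,0,0,0,0,0,3,0,0,0,0,4,4,0,0,3,0,0]
Step 12: insert te at [2, 19] -> counters=[0,0,1,0,0,0,0,0,0,3,0,0,0,0,4,4,0,0,3,1,0]
Step 13: insert dw at [14, 15] -> counters=[0,0,1,0,0,0,0,0,0,3,0,0,0,0,5,5,0,0,3,1,0]
Step 14: insert cj at [9, 18] -> counters=[0,0,1,0,0,0,0,0,0,4,0,0,0,0,5,5,0,0,4,1,0]
Step 15: delete dw at [14, 15] -> counters=[0,0,1,0,0,0,0,0,0,4,0,0,0,0,4,4,0,0,4,1,0]
Step 16: delete cj at [9, 18] -> counters=[0,0,1,0,0,0,0,0,0,3,0,0,0,0,4,4,0,0,3,1,0]
Step 17: insert te at [2, 19] -> counters=[0,0,2,0,0,0,0,0,0,3,0,0,0,0,4,4,0,0,3,2,0]
Step 18: insert dw at [14, 15] -> counters=[0,0,2,0,0,0,0,0,0,3,0,0,0,0,5,5,0,0,3,2,0]
Query pf: check counters[3]=0 counters[18]=3 -> no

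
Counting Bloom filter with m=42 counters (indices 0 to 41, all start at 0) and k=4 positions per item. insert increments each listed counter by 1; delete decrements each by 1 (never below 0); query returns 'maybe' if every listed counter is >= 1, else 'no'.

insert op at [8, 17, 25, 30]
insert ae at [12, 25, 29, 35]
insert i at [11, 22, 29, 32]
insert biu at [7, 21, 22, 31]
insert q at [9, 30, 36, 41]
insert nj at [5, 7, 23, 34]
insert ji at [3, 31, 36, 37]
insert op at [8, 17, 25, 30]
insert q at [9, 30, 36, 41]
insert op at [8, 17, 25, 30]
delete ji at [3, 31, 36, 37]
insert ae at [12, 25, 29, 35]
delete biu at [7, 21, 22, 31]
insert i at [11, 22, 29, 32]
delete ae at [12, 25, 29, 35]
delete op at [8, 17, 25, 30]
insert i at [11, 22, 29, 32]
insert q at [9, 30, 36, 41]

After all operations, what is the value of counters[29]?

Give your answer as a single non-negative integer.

Answer: 4

Derivation:
Step 1: insert op at [8, 17, 25, 30] -> counters=[0,0,0,0,0,0,0,0,1,0,0,0,0,0,0,0,0,1,0,0,0,0,0,0,0,1,0,0,0,0,1,0,0,0,0,0,0,0,0,0,0,0]
Step 2: insert ae at [12, 25, 29, 35] -> counters=[0,0,0,0,0,0,0,0,1,0,0,0,1,0,0,0,0,1,0,0,0,0,0,0,0,2,0,0,0,1,1,0,0,0,0,1,0,0,0,0,0,0]
Step 3: insert i at [11, 22, 29, 32] -> counters=[0,0,0,0,0,0,0,0,1,0,0,1,1,0,0,0,0,1,0,0,0,0,1,0,0,2,0,0,0,2,1,0,1,0,0,1,0,0,0,0,0,0]
Step 4: insert biu at [7, 21, 22, 31] -> counters=[0,0,0,0,0,0,0,1,1,0,0,1,1,0,0,0,0,1,0,0,0,1,2,0,0,2,0,0,0,2,1,1,1,0,0,1,0,0,0,0,0,0]
Step 5: insert q at [9, 30, 36, 41] -> counters=[0,0,0,0,0,0,0,1,1,1,0,1,1,0,0,0,0,1,0,0,0,1,2,0,0,2,0,0,0,2,2,1,1,0,0,1,1,0,0,0,0,1]
Step 6: insert nj at [5, 7, 23, 34] -> counters=[0,0,0,0,0,1,0,2,1,1,0,1,1,0,0,0,0,1,0,0,0,1,2,1,0,2,0,0,0,2,2,1,1,0,1,1,1,0,0,0,0,1]
Step 7: insert ji at [3, 31, 36, 37] -> counters=[0,0,0,1,0,1,0,2,1,1,0,1,1,0,0,0,0,1,0,0,0,1,2,1,0,2,0,0,0,2,2,2,1,0,1,1,2,1,0,0,0,1]
Step 8: insert op at [8, 17, 25, 30] -> counters=[0,0,0,1,0,1,0,2,2,1,0,1,1,0,0,0,0,2,0,0,0,1,2,1,0,3,0,0,0,2,3,2,1,0,1,1,2,1,0,0,0,1]
Step 9: insert q at [9, 30, 36, 41] -> counters=[0,0,0,1,0,1,0,2,2,2,0,1,1,0,0,0,0,2,0,0,0,1,2,1,0,3,0,0,0,2,4,2,1,0,1,1,3,1,0,0,0,2]
Step 10: insert op at [8, 17, 25, 30] -> counters=[0,0,0,1,0,1,0,2,3,2,0,1,1,0,0,0,0,3,0,0,0,1,2,1,0,4,0,0,0,2,5,2,1,0,1,1,3,1,0,0,0,2]
Step 11: delete ji at [3, 31, 36, 37] -> counters=[0,0,0,0,0,1,0,2,3,2,0,1,1,0,0,0,0,3,0,0,0,1,2,1,0,4,0,0,0,2,5,1,1,0,1,1,2,0,0,0,0,2]
Step 12: insert ae at [12, 25, 29, 35] -> counters=[0,0,0,0,0,1,0,2,3,2,0,1,2,0,0,0,0,3,0,0,0,1,2,1,0,5,0,0,0,3,5,1,1,0,1,2,2,0,0,0,0,2]
Step 13: delete biu at [7, 21, 22, 31] -> counters=[0,0,0,0,0,1,0,1,3,2,0,1,2,0,0,0,0,3,0,0,0,0,1,1,0,5,0,0,0,3,5,0,1,0,1,2,2,0,0,0,0,2]
Step 14: insert i at [11, 22, 29, 32] -> counters=[0,0,0,0,0,1,0,1,3,2,0,2,2,0,0,0,0,3,0,0,0,0,2,1,0,5,0,0,0,4,5,0,2,0,1,2,2,0,0,0,0,2]
Step 15: delete ae at [12, 25, 29, 35] -> counters=[0,0,0,0,0,1,0,1,3,2,0,2,1,0,0,0,0,3,0,0,0,0,2,1,0,4,0,0,0,3,5,0,2,0,1,1,2,0,0,0,0,2]
Step 16: delete op at [8, 17, 25, 30] -> counters=[0,0,0,0,0,1,0,1,2,2,0,2,1,0,0,0,0,2,0,0,0,0,2,1,0,3,0,0,0,3,4,0,2,0,1,1,2,0,0,0,0,2]
Step 17: insert i at [11, 22, 29, 32] -> counters=[0,0,0,0,0,1,0,1,2,2,0,3,1,0,0,0,0,2,0,0,0,0,3,1,0,3,0,0,0,4,4,0,3,0,1,1,2,0,0,0,0,2]
Step 18: insert q at [9, 30, 36, 41] -> counters=[0,0,0,0,0,1,0,1,2,3,0,3,1,0,0,0,0,2,0,0,0,0,3,1,0,3,0,0,0,4,5,0,3,0,1,1,3,0,0,0,0,3]
Final counters=[0,0,0,0,0,1,0,1,2,3,0,3,1,0,0,0,0,2,0,0,0,0,3,1,0,3,0,0,0,4,5,0,3,0,1,1,3,0,0,0,0,3] -> counters[29]=4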